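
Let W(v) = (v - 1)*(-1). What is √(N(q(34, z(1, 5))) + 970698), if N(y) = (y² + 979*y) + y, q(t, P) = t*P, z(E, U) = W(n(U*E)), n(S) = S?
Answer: √855914 ≈ 925.16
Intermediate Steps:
W(v) = 1 - v (W(v) = (-1 + v)*(-1) = 1 - v)
z(E, U) = 1 - E*U (z(E, U) = 1 - U*E = 1 - E*U)
q(t, P) = P*t
N(y) = y² + 980*y
√(N(q(34, z(1, 5))) + 970698) = √(((1 - 1*1*5)*34)*(980 + (1 - 1*1*5)*34) + 970698) = √(((1 - 5)*34)*(980 + (1 - 5)*34) + 970698) = √((-4*34)*(980 - 4*34) + 970698) = √(-136*(980 - 136) + 970698) = √(-136*844 + 970698) = √(-114784 + 970698) = √855914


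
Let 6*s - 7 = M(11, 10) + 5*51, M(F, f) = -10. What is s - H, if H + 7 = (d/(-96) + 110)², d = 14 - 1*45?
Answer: -111717697/9216 ≈ -12122.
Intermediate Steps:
d = -31 (d = 14 - 45 = -31)
s = 42 (s = 7/6 + (-10 + 5*51)/6 = 7/6 + (-10 + 255)/6 = 7/6 + (⅙)*245 = 7/6 + 245/6 = 42)
H = 112104769/9216 (H = -7 + (-31/(-96) + 110)² = -7 + (-31*(-1/96) + 110)² = -7 + (31/96 + 110)² = -7 + (10591/96)² = -7 + 112169281/9216 = 112104769/9216 ≈ 12164.)
s - H = 42 - 1*112104769/9216 = 42 - 112104769/9216 = -111717697/9216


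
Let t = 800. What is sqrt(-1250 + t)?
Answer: 15*I*sqrt(2) ≈ 21.213*I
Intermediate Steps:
sqrt(-1250 + t) = sqrt(-1250 + 800) = sqrt(-450) = 15*I*sqrt(2)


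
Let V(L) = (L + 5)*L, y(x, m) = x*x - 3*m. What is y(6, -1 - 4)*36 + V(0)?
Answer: 1836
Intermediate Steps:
y(x, m) = x² - 3*m
V(L) = L*(5 + L) (V(L) = (5 + L)*L = L*(5 + L))
y(6, -1 - 4)*36 + V(0) = (6² - 3*(-1 - 4))*36 + 0*(5 + 0) = (36 - 3*(-5))*36 + 0*5 = (36 + 15)*36 + 0 = 51*36 + 0 = 1836 + 0 = 1836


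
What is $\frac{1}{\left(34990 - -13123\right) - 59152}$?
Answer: $- \frac{1}{11039} \approx -9.0588 \cdot 10^{-5}$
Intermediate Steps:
$\frac{1}{\left(34990 - -13123\right) - 59152} = \frac{1}{\left(34990 + 13123\right) - 59152} = \frac{1}{48113 - 59152} = \frac{1}{-11039} = - \frac{1}{11039}$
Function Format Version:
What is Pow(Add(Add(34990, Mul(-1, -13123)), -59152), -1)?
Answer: Rational(-1, 11039) ≈ -9.0588e-5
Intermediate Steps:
Pow(Add(Add(34990, Mul(-1, -13123)), -59152), -1) = Pow(Add(Add(34990, 13123), -59152), -1) = Pow(Add(48113, -59152), -1) = Pow(-11039, -1) = Rational(-1, 11039)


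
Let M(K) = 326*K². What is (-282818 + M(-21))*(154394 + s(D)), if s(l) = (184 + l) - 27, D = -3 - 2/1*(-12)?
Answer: -21493545744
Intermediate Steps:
D = 21 (D = -3 - 2*1*(-12) = -3 - 2*(-12) = -3 + 24 = 21)
s(l) = 157 + l
(-282818 + M(-21))*(154394 + s(D)) = (-282818 + 326*(-21)²)*(154394 + (157 + 21)) = (-282818 + 326*441)*(154394 + 178) = (-282818 + 143766)*154572 = -139052*154572 = -21493545744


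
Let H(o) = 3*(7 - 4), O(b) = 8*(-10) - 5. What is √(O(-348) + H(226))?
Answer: 2*I*√19 ≈ 8.7178*I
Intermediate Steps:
O(b) = -85 (O(b) = -80 - 5 = -85)
H(o) = 9 (H(o) = 3*3 = 9)
√(O(-348) + H(226)) = √(-85 + 9) = √(-76) = 2*I*√19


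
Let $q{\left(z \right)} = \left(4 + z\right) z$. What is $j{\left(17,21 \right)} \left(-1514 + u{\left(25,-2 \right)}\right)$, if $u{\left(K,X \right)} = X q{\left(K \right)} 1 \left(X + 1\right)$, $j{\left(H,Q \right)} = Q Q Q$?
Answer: $-592704$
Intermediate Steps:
$q{\left(z \right)} = z \left(4 + z\right)$
$j{\left(H,Q \right)} = Q^{3}$ ($j{\left(H,Q \right)} = Q^{2} Q = Q^{3}$)
$u{\left(K,X \right)} = K X \left(1 + X\right) \left(4 + K\right)$ ($u{\left(K,X \right)} = X K \left(4 + K\right) 1 \left(X + 1\right) = K X \left(4 + K\right) 1 \left(1 + X\right) = K X \left(4 + K\right) \left(1 + X\right) = K X \left(1 + X\right) \left(4 + K\right)$)
$j{\left(17,21 \right)} \left(-1514 + u{\left(25,-2 \right)}\right) = 21^{3} \left(-1514 + 25 \left(-2\right) \left(1 - 2\right) \left(4 + 25\right)\right) = 9261 \left(-1514 + 25 \left(-2\right) \left(-1\right) 29\right) = 9261 \left(-1514 + 1450\right) = 9261 \left(-64\right) = -592704$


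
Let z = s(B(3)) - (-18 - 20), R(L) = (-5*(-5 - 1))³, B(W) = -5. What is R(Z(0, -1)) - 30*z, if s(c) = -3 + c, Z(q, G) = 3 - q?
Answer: 26100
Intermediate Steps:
R(L) = 27000 (R(L) = (-5*(-6))³ = 30³ = 27000)
z = 30 (z = (-3 - 5) - (-18 - 20) = -8 - 1*(-38) = -8 + 38 = 30)
R(Z(0, -1)) - 30*z = 27000 - 30*30 = 27000 - 900 = 26100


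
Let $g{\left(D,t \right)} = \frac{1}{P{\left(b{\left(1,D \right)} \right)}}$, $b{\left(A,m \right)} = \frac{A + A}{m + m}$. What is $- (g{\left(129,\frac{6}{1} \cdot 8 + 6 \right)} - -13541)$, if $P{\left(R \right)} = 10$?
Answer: $- \frac{135411}{10} \approx -13541.0$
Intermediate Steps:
$b{\left(A,m \right)} = \frac{A}{m}$ ($b{\left(A,m \right)} = \frac{2 A}{2 m} = 2 A \frac{1}{2 m} = \frac{A}{m}$)
$g{\left(D,t \right)} = \frac{1}{10}$
$- (g{\left(129,\frac{6}{1} \cdot 8 + 6 \right)} - -13541) = - (\frac{1}{10} - -13541) = - (\frac{1}{10} + 13541) = \left(-1\right) \frac{135411}{10} = - \frac{135411}{10}$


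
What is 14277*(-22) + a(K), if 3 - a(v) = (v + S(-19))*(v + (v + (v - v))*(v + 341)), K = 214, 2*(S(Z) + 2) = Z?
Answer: -24408351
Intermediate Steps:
S(Z) = -2 + Z/2
a(v) = 3 - (-23/2 + v)*(v + v*(341 + v)) (a(v) = 3 - (v + (-2 + (½)*(-19)))*(v + (v + (v - v))*(v + 341)) = 3 - (v + (-2 - 19/2))*(v + (v + 0)*(341 + v)) = 3 - (v - 23/2)*(v + v*(341 + v)) = 3 - (-23/2 + v)*(v + v*(341 + v)))
14277*(-22) + a(K) = 14277*(-22) + (3 - 1*214³ + 3933*214 - 661/2*214²) = -314094 + (3 - 1*9800344 + 841662 - 661/2*45796) = -314094 + (3 - 9800344 + 841662 - 15135578) = -314094 - 24094257 = -24408351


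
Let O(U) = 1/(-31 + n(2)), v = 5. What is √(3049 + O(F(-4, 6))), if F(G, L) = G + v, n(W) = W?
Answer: 2*√641045/29 ≈ 55.217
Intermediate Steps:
F(G, L) = 5 + G (F(G, L) = G + 5 = 5 + G)
O(U) = -1/29 (O(U) = 1/(-31 + 2) = 1/(-29) = -1/29)
√(3049 + O(F(-4, 6))) = √(3049 - 1/29) = √(88420/29) = 2*√641045/29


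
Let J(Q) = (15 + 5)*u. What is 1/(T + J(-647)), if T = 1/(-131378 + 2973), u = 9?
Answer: 128405/23112899 ≈ 0.0055556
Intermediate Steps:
J(Q) = 180 (J(Q) = (15 + 5)*9 = 20*9 = 180)
T = -1/128405 (T = 1/(-128405) = -1/128405 ≈ -7.7879e-6)
1/(T + J(-647)) = 1/(-1/128405 + 180) = 1/(23112899/128405) = 128405/23112899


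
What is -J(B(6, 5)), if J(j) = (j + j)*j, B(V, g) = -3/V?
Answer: -½ ≈ -0.50000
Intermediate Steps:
J(j) = 2*j² (J(j) = (2*j)*j = 2*j²)
-J(B(6, 5)) = -2*(-3/6)² = -2*(-3*⅙)² = -2*(-½)² = -2/4 = -1*½ = -½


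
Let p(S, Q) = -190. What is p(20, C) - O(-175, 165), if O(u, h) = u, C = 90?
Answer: -15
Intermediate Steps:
p(20, C) - O(-175, 165) = -190 - 1*(-175) = -190 + 175 = -15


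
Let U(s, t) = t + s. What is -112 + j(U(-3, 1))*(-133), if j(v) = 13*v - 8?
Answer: 4410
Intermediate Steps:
U(s, t) = s + t
j(v) = -8 + 13*v
-112 + j(U(-3, 1))*(-133) = -112 + (-8 + 13*(-3 + 1))*(-133) = -112 + (-8 + 13*(-2))*(-133) = -112 + (-8 - 26)*(-133) = -112 - 34*(-133) = -112 + 4522 = 4410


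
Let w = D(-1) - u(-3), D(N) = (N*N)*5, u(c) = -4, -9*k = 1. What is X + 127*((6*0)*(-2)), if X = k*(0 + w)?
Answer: -1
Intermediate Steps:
k = -⅑ (k = -⅑*1 = -⅑ ≈ -0.11111)
D(N) = 5*N² (D(N) = N²*5 = 5*N²)
w = 9 (w = 5*(-1)² - 1*(-4) = 5*1 + 4 = 5 + 4 = 9)
X = -1 (X = -(0 + 9)/9 = -⅑*9 = -1)
X + 127*((6*0)*(-2)) = -1 + 127*((6*0)*(-2)) = -1 + 127*(0*(-2)) = -1 + 127*0 = -1 + 0 = -1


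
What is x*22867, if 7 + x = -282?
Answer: -6608563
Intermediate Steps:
x = -289 (x = -7 - 282 = -289)
x*22867 = -289*22867 = -6608563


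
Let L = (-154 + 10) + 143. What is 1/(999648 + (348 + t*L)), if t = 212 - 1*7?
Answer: 1/999791 ≈ 1.0002e-6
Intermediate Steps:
L = -1 (L = -144 + 143 = -1)
t = 205 (t = 212 - 7 = 205)
1/(999648 + (348 + t*L)) = 1/(999648 + (348 + 205*(-1))) = 1/(999648 + (348 - 205)) = 1/(999648 + 143) = 1/999791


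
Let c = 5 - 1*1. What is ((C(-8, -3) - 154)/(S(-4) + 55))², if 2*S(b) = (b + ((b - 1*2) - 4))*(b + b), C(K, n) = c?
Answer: 2500/1369 ≈ 1.8262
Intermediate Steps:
c = 4 (c = 5 - 1 = 4)
C(K, n) = 4
S(b) = b*(-6 + 2*b) (S(b) = ((b + ((b - 1*2) - 4))*(b + b))/2 = ((b + ((b - 2) - 4))*(2*b))/2 = ((b + ((-2 + b) - 4))*(2*b))/2 = ((b + (-6 + b))*(2*b))/2 = ((-6 + 2*b)*(2*b))/2 = (2*b*(-6 + 2*b))/2 = b*(-6 + 2*b))
((C(-8, -3) - 154)/(S(-4) + 55))² = ((4 - 154)/(2*(-4)*(-3 - 4) + 55))² = (-150/(2*(-4)*(-7) + 55))² = (-150/(56 + 55))² = (-150/111)² = (-150*1/111)² = (-50/37)² = 2500/1369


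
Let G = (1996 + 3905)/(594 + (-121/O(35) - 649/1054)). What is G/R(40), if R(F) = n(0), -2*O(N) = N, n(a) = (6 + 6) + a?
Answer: 36281315/44290026 ≈ 0.81918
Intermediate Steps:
n(a) = 12 + a
O(N) = -N/2
R(F) = 12 (R(F) = 12 + 0 = 12)
G = 72562630/7381671 (G = (1996 + 3905)/(594 + (-121/((-½*35)) - 649/1054)) = 5901/(594 + (-121/(-35/2) - 649*1/1054)) = 5901/(594 + (-121*(-2/35) - 649/1054)) = 5901/(594 + (242/35 - 649/1054)) = 5901/(594 + 232353/36890) = 5901/(22145013/36890) = 5901*(36890/22145013) = 72562630/7381671 ≈ 9.8301)
G/R(40) = (72562630/7381671)/12 = (72562630/7381671)*(1/12) = 36281315/44290026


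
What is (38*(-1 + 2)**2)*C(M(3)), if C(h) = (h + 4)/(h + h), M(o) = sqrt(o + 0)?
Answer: 19 + 76*sqrt(3)/3 ≈ 62.879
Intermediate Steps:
M(o) = sqrt(o)
C(h) = (4 + h)/(2*h) (C(h) = (4 + h)/((2*h)) = (4 + h)*(1/(2*h)) = (4 + h)/(2*h))
(38*(-1 + 2)**2)*C(M(3)) = (38*(-1 + 2)**2)*((4 + sqrt(3))/(2*(sqrt(3)))) = (38*1**2)*((sqrt(3)/3)*(4 + sqrt(3))/2) = (38*1)*(sqrt(3)*(4 + sqrt(3))/6) = 38*(sqrt(3)*(4 + sqrt(3))/6) = 19*sqrt(3)*(4 + sqrt(3))/3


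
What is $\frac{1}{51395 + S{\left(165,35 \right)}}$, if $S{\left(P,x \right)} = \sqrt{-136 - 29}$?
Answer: $\frac{10279}{528289238} - \frac{i \sqrt{165}}{2641446190} \approx 1.9457 \cdot 10^{-5} - 4.863 \cdot 10^{-9} i$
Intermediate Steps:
$S{\left(P,x \right)} = i \sqrt{165}$ ($S{\left(P,x \right)} = \sqrt{-165} = i \sqrt{165}$)
$\frac{1}{51395 + S{\left(165,35 \right)}} = \frac{1}{51395 + i \sqrt{165}}$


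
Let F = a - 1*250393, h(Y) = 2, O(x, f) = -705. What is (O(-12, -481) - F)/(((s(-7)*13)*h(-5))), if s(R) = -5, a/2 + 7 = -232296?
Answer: -357147/65 ≈ -5494.6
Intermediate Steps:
a = -464606 (a = -14 + 2*(-232296) = -14 - 464592 = -464606)
F = -714999 (F = -464606 - 1*250393 = -464606 - 250393 = -714999)
(O(-12, -481) - F)/(((s(-7)*13)*h(-5))) = (-705 - 1*(-714999))/((-5*13*2)) = (-705 + 714999)/((-65*2)) = 714294/(-130) = 714294*(-1/130) = -357147/65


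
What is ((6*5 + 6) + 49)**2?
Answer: 7225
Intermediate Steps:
((6*5 + 6) + 49)**2 = ((30 + 6) + 49)**2 = (36 + 49)**2 = 85**2 = 7225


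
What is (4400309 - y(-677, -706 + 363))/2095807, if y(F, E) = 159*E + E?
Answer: 4455189/2095807 ≈ 2.1258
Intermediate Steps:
y(F, E) = 160*E
(4400309 - y(-677, -706 + 363))/2095807 = (4400309 - 160*(-706 + 363))/2095807 = (4400309 - 160*(-343))*(1/2095807) = (4400309 - 1*(-54880))*(1/2095807) = (4400309 + 54880)*(1/2095807) = 4455189*(1/2095807) = 4455189/2095807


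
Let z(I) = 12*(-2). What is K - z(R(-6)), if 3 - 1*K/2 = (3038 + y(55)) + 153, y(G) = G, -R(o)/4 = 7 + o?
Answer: -6462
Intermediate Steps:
R(o) = -28 - 4*o (R(o) = -4*(7 + o) = -28 - 4*o)
z(I) = -24
K = -6486 (K = 6 - 2*((3038 + 55) + 153) = 6 - 2*(3093 + 153) = 6 - 2*3246 = 6 - 6492 = -6486)
K - z(R(-6)) = -6486 - 1*(-24) = -6486 + 24 = -6462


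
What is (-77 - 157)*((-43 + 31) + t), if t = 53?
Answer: -9594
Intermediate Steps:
(-77 - 157)*((-43 + 31) + t) = (-77 - 157)*((-43 + 31) + 53) = -234*(-12 + 53) = -234*41 = -9594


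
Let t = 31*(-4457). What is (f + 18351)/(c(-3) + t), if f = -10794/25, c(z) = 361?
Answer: -447981/3445150 ≈ -0.13003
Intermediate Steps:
f = -10794/25 (f = -10794*1/25 = -10794/25 ≈ -431.76)
t = -138167
(f + 18351)/(c(-3) + t) = (-10794/25 + 18351)/(361 - 138167) = (447981/25)/(-137806) = (447981/25)*(-1/137806) = -447981/3445150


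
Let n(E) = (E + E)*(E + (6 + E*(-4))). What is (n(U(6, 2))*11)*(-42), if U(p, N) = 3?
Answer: 8316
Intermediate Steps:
n(E) = 2*E*(6 - 3*E) (n(E) = (2*E)*(E + (6 - 4*E)) = (2*E)*(6 - 3*E) = 2*E*(6 - 3*E))
(n(U(6, 2))*11)*(-42) = ((6*3*(2 - 1*3))*11)*(-42) = ((6*3*(2 - 3))*11)*(-42) = ((6*3*(-1))*11)*(-42) = -18*11*(-42) = -198*(-42) = 8316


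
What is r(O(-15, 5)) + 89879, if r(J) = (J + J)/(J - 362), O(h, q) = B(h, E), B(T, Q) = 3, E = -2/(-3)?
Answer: 32266555/359 ≈ 89879.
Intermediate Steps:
E = 2/3 (E = -2*(-1/3) = 2/3 ≈ 0.66667)
O(h, q) = 3
r(J) = 2*J/(-362 + J) (r(J) = (2*J)/(-362 + J) = 2*J/(-362 + J))
r(O(-15, 5)) + 89879 = 2*3/(-362 + 3) + 89879 = 2*3/(-359) + 89879 = 2*3*(-1/359) + 89879 = -6/359 + 89879 = 32266555/359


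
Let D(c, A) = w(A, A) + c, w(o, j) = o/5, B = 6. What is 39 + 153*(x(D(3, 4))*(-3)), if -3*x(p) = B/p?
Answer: 5331/19 ≈ 280.58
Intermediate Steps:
w(o, j) = o/5 (w(o, j) = o*(⅕) = o/5)
D(c, A) = c + A/5 (D(c, A) = A/5 + c = c + A/5)
x(p) = -2/p
39 + 153*(x(D(3, 4))*(-3)) = 39 + 153*(-2/(3 + (⅕)*4)*(-3)) = 39 + 153*(-2/(3 + ⅘)*(-3)) = 39 + 153*(-2/19/5*(-3)) = 39 + 153*(-2*5/19*(-3)) = 39 + 153*(-10/19*(-3)) = 39 + 153*(30/19) = 39 + 4590/19 = 5331/19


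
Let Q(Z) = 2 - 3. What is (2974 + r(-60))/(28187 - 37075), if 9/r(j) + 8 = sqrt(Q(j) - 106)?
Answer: -28249/84436 + I*sqrt(107)/168872 ≈ -0.33456 + 6.1254e-5*I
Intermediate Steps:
Q(Z) = -1
r(j) = 9/(-8 + I*sqrt(107)) (r(j) = 9/(-8 + sqrt(-1 - 106)) = 9/(-8 + sqrt(-107)) = 9/(-8 + I*sqrt(107)))
(2974 + r(-60))/(28187 - 37075) = (2974 + (-8/19 - I*sqrt(107)/19))/(28187 - 37075) = (56498/19 - I*sqrt(107)/19)/(-8888) = (56498/19 - I*sqrt(107)/19)*(-1/8888) = -28249/84436 + I*sqrt(107)/168872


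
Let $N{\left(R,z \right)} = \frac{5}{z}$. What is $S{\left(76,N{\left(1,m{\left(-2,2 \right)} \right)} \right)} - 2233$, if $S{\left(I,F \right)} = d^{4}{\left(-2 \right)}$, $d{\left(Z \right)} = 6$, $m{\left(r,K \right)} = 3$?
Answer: $-937$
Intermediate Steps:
$S{\left(I,F \right)} = 1296$ ($S{\left(I,F \right)} = 6^{4} = 1296$)
$S{\left(76,N{\left(1,m{\left(-2,2 \right)} \right)} \right)} - 2233 = 1296 - 2233 = -937$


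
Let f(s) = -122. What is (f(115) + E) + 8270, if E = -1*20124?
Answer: -11976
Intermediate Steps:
E = -20124
(f(115) + E) + 8270 = (-122 - 20124) + 8270 = -20246 + 8270 = -11976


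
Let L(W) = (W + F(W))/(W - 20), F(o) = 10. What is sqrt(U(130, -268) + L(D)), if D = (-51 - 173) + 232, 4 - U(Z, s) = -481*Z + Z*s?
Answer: sqrt(389490)/2 ≈ 312.05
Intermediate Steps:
U(Z, s) = 4 + 481*Z - Z*s (U(Z, s) = 4 - (-481*Z + Z*s) = 4 + (481*Z - Z*s) = 4 + 481*Z - Z*s)
D = 8 (D = -224 + 232 = 8)
L(W) = (10 + W)/(-20 + W) (L(W) = (W + 10)/(W - 20) = (10 + W)/(-20 + W))
sqrt(U(130, -268) + L(D)) = sqrt((4 + 481*130 - 1*130*(-268)) + (10 + 8)/(-20 + 8)) = sqrt((4 + 62530 + 34840) + 18/(-12)) = sqrt(97374 - 1/12*18) = sqrt(97374 - 3/2) = sqrt(194745/2) = sqrt(389490)/2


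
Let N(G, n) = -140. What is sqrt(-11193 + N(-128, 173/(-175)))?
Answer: I*sqrt(11333) ≈ 106.46*I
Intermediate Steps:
sqrt(-11193 + N(-128, 173/(-175))) = sqrt(-11193 - 140) = sqrt(-11333) = I*sqrt(11333)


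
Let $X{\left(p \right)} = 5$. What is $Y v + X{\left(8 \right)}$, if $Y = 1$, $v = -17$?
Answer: $-12$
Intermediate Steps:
$Y v + X{\left(8 \right)} = 1 \left(-17\right) + 5 = -17 + 5 = -12$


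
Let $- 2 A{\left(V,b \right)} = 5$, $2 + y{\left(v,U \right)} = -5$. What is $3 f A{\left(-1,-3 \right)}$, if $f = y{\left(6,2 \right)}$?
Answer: $\frac{105}{2} \approx 52.5$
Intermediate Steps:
$y{\left(v,U \right)} = -7$ ($y{\left(v,U \right)} = -2 - 5 = -7$)
$f = -7$
$A{\left(V,b \right)} = - \frac{5}{2}$ ($A{\left(V,b \right)} = \left(- \frac{1}{2}\right) 5 = - \frac{5}{2}$)
$3 f A{\left(-1,-3 \right)} = 3 \left(-7\right) \left(- \frac{5}{2}\right) = \left(-21\right) \left(- \frac{5}{2}\right) = \frac{105}{2}$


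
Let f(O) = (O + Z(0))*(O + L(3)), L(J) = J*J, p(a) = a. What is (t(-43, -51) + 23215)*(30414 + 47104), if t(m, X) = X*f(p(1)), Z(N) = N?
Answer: 1760046190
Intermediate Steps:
L(J) = J²
f(O) = O*(9 + O) (f(O) = (O + 0)*(O + 3²) = O*(O + 9) = O*(9 + O))
t(m, X) = 10*X (t(m, X) = X*(1*(9 + 1)) = X*(1*10) = X*10 = 10*X)
(t(-43, -51) + 23215)*(30414 + 47104) = (10*(-51) + 23215)*(30414 + 47104) = (-510 + 23215)*77518 = 22705*77518 = 1760046190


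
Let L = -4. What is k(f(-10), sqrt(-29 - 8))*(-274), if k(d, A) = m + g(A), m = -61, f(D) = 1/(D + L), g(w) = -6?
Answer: 18358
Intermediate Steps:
f(D) = 1/(-4 + D) (f(D) = 1/(D - 4) = 1/(-4 + D))
k(d, A) = -67 (k(d, A) = -61 - 6 = -67)
k(f(-10), sqrt(-29 - 8))*(-274) = -67*(-274) = 18358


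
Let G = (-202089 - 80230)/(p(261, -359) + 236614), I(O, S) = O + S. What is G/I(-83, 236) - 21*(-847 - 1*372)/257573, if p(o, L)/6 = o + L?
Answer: 50100751355/547145324082 ≈ 0.091568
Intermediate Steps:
p(o, L) = 6*L + 6*o (p(o, L) = 6*(o + L) = 6*(L + o) = 6*L + 6*o)
G = -282319/236026 (G = (-202089 - 80230)/((6*(-359) + 6*261) + 236614) = -282319/((-2154 + 1566) + 236614) = -282319/(-588 + 236614) = -282319/236026 ≈ -1.1961)
G/I(-83, 236) - 21*(-847 - 1*372)/257573 = -282319/(236026*(-83 + 236)) - 21*(-847 - 1*372)/257573 = -282319/236026/153 - 21*(-847 - 372)*(1/257573) = -282319/236026*1/153 - 21*(-1219)*(1/257573) = -16607/2124234 + 25599*(1/257573) = -16607/2124234 + 25599/257573 = 50100751355/547145324082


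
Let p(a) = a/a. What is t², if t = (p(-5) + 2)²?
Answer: 81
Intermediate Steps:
p(a) = 1
t = 9 (t = (1 + 2)² = 3² = 9)
t² = 9² = 81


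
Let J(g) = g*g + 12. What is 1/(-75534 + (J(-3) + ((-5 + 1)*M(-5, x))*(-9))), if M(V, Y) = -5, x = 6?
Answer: -1/75693 ≈ -1.3211e-5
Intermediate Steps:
J(g) = 12 + g² (J(g) = g² + 12 = 12 + g²)
1/(-75534 + (J(-3) + ((-5 + 1)*M(-5, x))*(-9))) = 1/(-75534 + ((12 + (-3)²) + ((-5 + 1)*(-5))*(-9))) = 1/(-75534 + ((12 + 9) - 4*(-5)*(-9))) = 1/(-75534 + (21 + 20*(-9))) = 1/(-75534 + (21 - 180)) = 1/(-75534 - 159) = 1/(-75693) = -1/75693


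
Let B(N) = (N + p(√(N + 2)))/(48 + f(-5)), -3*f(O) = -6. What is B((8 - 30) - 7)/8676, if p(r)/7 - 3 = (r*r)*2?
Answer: -193/216900 ≈ -0.00088981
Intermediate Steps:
p(r) = 21 + 14*r² (p(r) = 21 + 7*((r*r)*2) = 21 + 7*(r²*2) = 21 + 7*(2*r²) = 21 + 14*r²)
f(O) = 2 (f(O) = -⅓*(-6) = 2)
B(N) = 49/50 + 3*N/10 (B(N) = (N + (21 + 14*(√(N + 2))²))/(48 + 2) = (N + (21 + 14*(√(2 + N))²))/50 = (N + (21 + 14*(2 + N)))*(1/50) = (N + (21 + (28 + 14*N)))*(1/50) = (N + (49 + 14*N))*(1/50) = (49 + 15*N)*(1/50) = 49/50 + 3*N/10)
B((8 - 30) - 7)/8676 = (49/50 + 3*((8 - 30) - 7)/10)/8676 = (49/50 + 3*(-22 - 7)/10)*(1/8676) = (49/50 + (3/10)*(-29))*(1/8676) = (49/50 - 87/10)*(1/8676) = -193/25*1/8676 = -193/216900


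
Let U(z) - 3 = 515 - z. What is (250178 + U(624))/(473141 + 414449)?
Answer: 125036/443795 ≈ 0.28174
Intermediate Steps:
U(z) = 518 - z (U(z) = 3 + (515 - z) = 518 - z)
(250178 + U(624))/(473141 + 414449) = (250178 + (518 - 1*624))/(473141 + 414449) = (250178 + (518 - 624))/887590 = (250178 - 106)*(1/887590) = 250072*(1/887590) = 125036/443795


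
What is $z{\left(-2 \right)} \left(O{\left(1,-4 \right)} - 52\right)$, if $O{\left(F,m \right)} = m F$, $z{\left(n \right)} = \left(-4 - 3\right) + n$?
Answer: $504$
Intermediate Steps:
$z{\left(n \right)} = -7 + n$
$O{\left(F,m \right)} = F m$
$z{\left(-2 \right)} \left(O{\left(1,-4 \right)} - 52\right) = \left(-7 - 2\right) \left(1 \left(-4\right) - 52\right) = - 9 \left(-4 - 52\right) = \left(-9\right) \left(-56\right) = 504$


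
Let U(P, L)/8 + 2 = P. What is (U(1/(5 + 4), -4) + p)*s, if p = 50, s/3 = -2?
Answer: -628/3 ≈ -209.33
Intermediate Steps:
U(P, L) = -16 + 8*P
s = -6 (s = 3*(-2) = -6)
(U(1/(5 + 4), -4) + p)*s = ((-16 + 8/(5 + 4)) + 50)*(-6) = ((-16 + 8/9) + 50)*(-6) = (-136/9 + 50)*(-6) = (314/9)*(-6) = -628/3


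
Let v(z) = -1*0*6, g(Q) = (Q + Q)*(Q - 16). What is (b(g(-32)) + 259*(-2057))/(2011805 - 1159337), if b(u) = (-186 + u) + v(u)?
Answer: -529877/852468 ≈ -0.62158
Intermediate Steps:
g(Q) = 2*Q*(-16 + Q) (g(Q) = (2*Q)*(-16 + Q) = 2*Q*(-16 + Q))
v(z) = 0 (v(z) = 0*6 = 0)
b(u) = -186 + u (b(u) = (-186 + u) + 0 = -186 + u)
(b(g(-32)) + 259*(-2057))/(2011805 - 1159337) = ((-186 + 2*(-32)*(-16 - 32)) + 259*(-2057))/(2011805 - 1159337) = ((-186 + 2*(-32)*(-48)) - 532763)/852468 = ((-186 + 3072) - 532763)*(1/852468) = (2886 - 532763)*(1/852468) = -529877*1/852468 = -529877/852468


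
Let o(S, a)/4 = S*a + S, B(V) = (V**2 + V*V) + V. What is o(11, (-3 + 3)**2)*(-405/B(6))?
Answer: -2970/13 ≈ -228.46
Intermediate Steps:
B(V) = V + 2*V**2 (B(V) = (V**2 + V**2) + V = 2*V**2 + V = V + 2*V**2)
o(S, a) = 4*S + 4*S*a (o(S, a) = 4*(S*a + S) = 4*(S + S*a) = 4*S + 4*S*a)
o(11, (-3 + 3)**2)*(-405/B(6)) = (4*11*(1 + (-3 + 3)**2))*(-405*1/(6*(1 + 2*6))) = (4*11*(1 + 0**2))*(-405*1/(6*(1 + 12))) = (4*11*(1 + 0))*(-405/(6*13)) = (4*11*1)*(-405/78) = 44*(-405*1/78) = 44*(-135/26) = -2970/13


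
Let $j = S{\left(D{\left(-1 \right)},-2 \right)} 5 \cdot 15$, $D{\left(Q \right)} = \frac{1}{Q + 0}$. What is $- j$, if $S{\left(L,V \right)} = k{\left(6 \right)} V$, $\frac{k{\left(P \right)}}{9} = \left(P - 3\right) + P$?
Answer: $12150$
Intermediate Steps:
$D{\left(Q \right)} = \frac{1}{Q}$
$k{\left(P \right)} = -27 + 18 P$ ($k{\left(P \right)} = 9 \left(\left(P - 3\right) + P\right) = 9 \left(\left(-3 + P\right) + P\right) = 9 \left(-3 + 2 P\right) = -27 + 18 P$)
$S{\left(L,V \right)} = 81 V$ ($S{\left(L,V \right)} = \left(-27 + 18 \cdot 6\right) V = \left(-27 + 108\right) V = 81 V$)
$j = -12150$ ($j = 81 \left(-2\right) 5 \cdot 15 = \left(-162\right) 5 \cdot 15 = \left(-810\right) 15 = -12150$)
$- j = \left(-1\right) \left(-12150\right) = 12150$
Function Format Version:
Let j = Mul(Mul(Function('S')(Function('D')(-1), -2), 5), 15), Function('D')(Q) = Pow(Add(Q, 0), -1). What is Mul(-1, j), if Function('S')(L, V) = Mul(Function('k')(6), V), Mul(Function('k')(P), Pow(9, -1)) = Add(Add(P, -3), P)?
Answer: 12150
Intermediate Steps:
Function('D')(Q) = Pow(Q, -1)
Function('k')(P) = Add(-27, Mul(18, P)) (Function('k')(P) = Mul(9, Add(Add(P, -3), P)) = Mul(9, Add(Add(-3, P), P)) = Mul(9, Add(-3, Mul(2, P))) = Add(-27, Mul(18, P)))
Function('S')(L, V) = Mul(81, V) (Function('S')(L, V) = Mul(Add(-27, Mul(18, 6)), V) = Mul(Add(-27, 108), V) = Mul(81, V))
j = -12150 (j = Mul(Mul(Mul(81, -2), 5), 15) = Mul(Mul(-162, 5), 15) = Mul(-810, 15) = -12150)
Mul(-1, j) = Mul(-1, -12150) = 12150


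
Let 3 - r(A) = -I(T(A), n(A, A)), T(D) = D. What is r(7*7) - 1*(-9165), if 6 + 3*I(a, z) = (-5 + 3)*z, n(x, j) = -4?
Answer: 27506/3 ≈ 9168.7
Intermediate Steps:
I(a, z) = -2 - 2*z/3 (I(a, z) = -2 + ((-5 + 3)*z)/3 = -2 + (-2*z)/3 = -2 - 2*z/3)
r(A) = 11/3 (r(A) = 3 - (-1)*(-2 - 2/3*(-4)) = 3 - (-1)*(-2 + 8/3) = 3 - (-1)*2/3 = 3 - 1*(-2/3) = 3 + 2/3 = 11/3)
r(7*7) - 1*(-9165) = 11/3 - 1*(-9165) = 11/3 + 9165 = 27506/3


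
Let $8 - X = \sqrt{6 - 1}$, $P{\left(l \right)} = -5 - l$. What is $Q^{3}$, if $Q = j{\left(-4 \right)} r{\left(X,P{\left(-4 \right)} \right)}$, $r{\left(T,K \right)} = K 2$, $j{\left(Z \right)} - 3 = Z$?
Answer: $8$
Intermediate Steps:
$j{\left(Z \right)} = 3 + Z$
$X = 8 - \sqrt{5}$ ($X = 8 - \sqrt{6 - 1} = 8 - \sqrt{5} \approx 5.7639$)
$r{\left(T,K \right)} = 2 K$
$Q = 2$ ($Q = \left(3 - 4\right) 2 \left(-5 - -4\right) = - 2 \left(-5 + 4\right) = - 2 \left(-1\right) = \left(-1\right) \left(-2\right) = 2$)
$Q^{3} = 2^{3} = 8$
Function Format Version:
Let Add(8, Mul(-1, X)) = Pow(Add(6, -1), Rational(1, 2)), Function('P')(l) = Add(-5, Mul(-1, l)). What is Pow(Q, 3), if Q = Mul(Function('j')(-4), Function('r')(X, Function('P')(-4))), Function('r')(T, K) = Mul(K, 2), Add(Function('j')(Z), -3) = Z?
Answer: 8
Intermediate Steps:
Function('j')(Z) = Add(3, Z)
X = Add(8, Mul(-1, Pow(5, Rational(1, 2)))) (X = Add(8, Mul(-1, Pow(Add(6, -1), Rational(1, 2)))) = Add(8, Mul(-1, Pow(5, Rational(1, 2)))) ≈ 5.7639)
Function('r')(T, K) = Mul(2, K)
Q = 2 (Q = Mul(Add(3, -4), Mul(2, Add(-5, Mul(-1, -4)))) = Mul(-1, Mul(2, Add(-5, 4))) = Mul(-1, Mul(2, -1)) = Mul(-1, -2) = 2)
Pow(Q, 3) = Pow(2, 3) = 8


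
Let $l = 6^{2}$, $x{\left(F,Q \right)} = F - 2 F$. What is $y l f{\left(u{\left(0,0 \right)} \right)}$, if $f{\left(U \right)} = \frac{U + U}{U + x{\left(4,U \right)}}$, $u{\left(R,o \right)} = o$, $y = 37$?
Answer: $0$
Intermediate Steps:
$x{\left(F,Q \right)} = - F$
$f{\left(U \right)} = \frac{2 U}{-4 + U}$ ($f{\left(U \right)} = \frac{U + U}{U - 4} = \frac{2 U}{U - 4} = \frac{2 U}{-4 + U}$)
$l = 36$
$y l f{\left(u{\left(0,0 \right)} \right)} = 37 \cdot 36 \cdot 2 \cdot 0 \frac{1}{-4 + 0} = 1332 \cdot 2 \cdot 0 \frac{1}{-4} = 1332 \cdot 2 \cdot 0 \left(- \frac{1}{4}\right) = 1332 \cdot 0 = 0$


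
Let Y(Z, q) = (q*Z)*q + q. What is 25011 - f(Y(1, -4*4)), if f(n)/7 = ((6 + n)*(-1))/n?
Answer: 1000727/40 ≈ 25018.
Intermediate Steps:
Y(Z, q) = q + Z*q² (Y(Z, q) = (Z*q)*q + q = Z*q² + q = q + Z*q²)
f(n) = 7*(-6 - n)/n (f(n) = 7*(((6 + n)*(-1))/n) = 7*((-6 - n)/n) = 7*(-6 - n)/n)
25011 - f(Y(1, -4*4)) = 25011 - (-7 - 42*(-1/(16*(1 + 1*(-4*4))))) = 25011 - (-7 - 42*(-1/(16*(1 + 1*(-16))))) = 25011 - (-7 - 42*(-1/(16*(1 - 16)))) = 25011 - (-7 - 42/((-16*(-15)))) = 25011 - (-7 - 42/240) = 25011 - (-7 - 42*1/240) = 25011 - (-7 - 7/40) = 25011 - 1*(-287/40) = 25011 + 287/40 = 1000727/40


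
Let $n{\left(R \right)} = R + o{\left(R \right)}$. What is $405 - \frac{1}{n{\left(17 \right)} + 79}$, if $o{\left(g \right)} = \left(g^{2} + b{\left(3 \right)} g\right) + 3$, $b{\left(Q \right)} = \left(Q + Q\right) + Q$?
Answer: $\frac{219104}{541} \approx 405.0$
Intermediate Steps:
$b{\left(Q \right)} = 3 Q$ ($b{\left(Q \right)} = 2 Q + Q = 3 Q$)
$o{\left(g \right)} = 3 + g^{2} + 9 g$ ($o{\left(g \right)} = \left(g^{2} + 3 \cdot 3 g\right) + 3 = \left(g^{2} + 9 g\right) + 3 = 3 + g^{2} + 9 g$)
$n{\left(R \right)} = 3 + R^{2} + 10 R$ ($n{\left(R \right)} = R + \left(3 + R^{2} + 9 R\right) = 3 + R^{2} + 10 R$)
$405 - \frac{1}{n{\left(17 \right)} + 79} = 405 - \frac{1}{\left(3 + 17^{2} + 10 \cdot 17\right) + 79} = 405 - \frac{1}{\left(3 + 289 + 170\right) + 79} = 405 - \frac{1}{462 + 79} = 405 - \frac{1}{541} = \frac{219104}{541}$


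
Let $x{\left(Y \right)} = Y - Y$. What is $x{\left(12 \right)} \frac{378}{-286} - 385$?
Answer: $-385$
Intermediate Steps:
$x{\left(Y \right)} = 0$
$x{\left(12 \right)} \frac{378}{-286} - 385 = 0 \frac{378}{-286} - 385 = 0 \cdot 378 \left(- \frac{1}{286}\right) - 385 = 0 \left(- \frac{189}{143}\right) - 385 = 0 - 385 = -385$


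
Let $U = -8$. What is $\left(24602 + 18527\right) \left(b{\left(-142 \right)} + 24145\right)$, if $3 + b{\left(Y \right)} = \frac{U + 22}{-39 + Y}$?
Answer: $\frac{188460273752}{181} \approx 1.0412 \cdot 10^{9}$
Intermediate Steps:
$b{\left(Y \right)} = -3 + \frac{14}{-39 + Y}$ ($b{\left(Y \right)} = -3 + \frac{-8 + 22}{-39 + Y} = -3 + \frac{14}{-39 + Y}$)
$\left(24602 + 18527\right) \left(b{\left(-142 \right)} + 24145\right) = \left(24602 + 18527\right) \left(\frac{131 - -426}{-39 - 142} + 24145\right) = 43129 \left(\frac{131 + 426}{-181} + 24145\right) = 43129 \left(\left(- \frac{1}{181}\right) 557 + 24145\right) = 43129 \left(- \frac{557}{181} + 24145\right) = 43129 \cdot \frac{4369688}{181} = \frac{188460273752}{181}$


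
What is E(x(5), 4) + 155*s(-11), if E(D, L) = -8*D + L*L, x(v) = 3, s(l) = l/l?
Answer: 147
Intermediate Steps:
s(l) = 1
E(D, L) = L² - 8*D (E(D, L) = -8*D + L² = L² - 8*D)
E(x(5), 4) + 155*s(-11) = (4² - 8*3) + 155*1 = (16 - 24) + 155 = -8 + 155 = 147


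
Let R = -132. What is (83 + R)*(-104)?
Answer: 5096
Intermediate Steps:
(83 + R)*(-104) = (83 - 132)*(-104) = -49*(-104) = 5096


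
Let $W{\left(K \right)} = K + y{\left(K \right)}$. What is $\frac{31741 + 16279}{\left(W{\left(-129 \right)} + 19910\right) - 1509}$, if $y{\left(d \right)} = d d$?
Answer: $\frac{48020}{34913} \approx 1.3754$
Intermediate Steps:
$y{\left(d \right)} = d^{2}$
$W{\left(K \right)} = K + K^{2}$
$\frac{31741 + 16279}{\left(W{\left(-129 \right)} + 19910\right) - 1509} = \frac{31741 + 16279}{\left(- 129 \left(1 - 129\right) + 19910\right) - 1509} = \frac{48020}{\left(\left(-129\right) \left(-128\right) + 19910\right) - 1509} = \frac{48020}{\left(16512 + 19910\right) - 1509} = \frac{48020}{36422 - 1509} = \frac{48020}{34913}$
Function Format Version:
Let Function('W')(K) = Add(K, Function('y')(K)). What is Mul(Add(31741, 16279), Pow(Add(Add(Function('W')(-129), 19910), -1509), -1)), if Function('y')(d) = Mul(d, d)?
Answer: Rational(48020, 34913) ≈ 1.3754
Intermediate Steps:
Function('y')(d) = Pow(d, 2)
Function('W')(K) = Add(K, Pow(K, 2))
Mul(Add(31741, 16279), Pow(Add(Add(Function('W')(-129), 19910), -1509), -1)) = Mul(Add(31741, 16279), Pow(Add(Add(Mul(-129, Add(1, -129)), 19910), -1509), -1)) = Mul(48020, Pow(Add(Add(Mul(-129, -128), 19910), -1509), -1)) = Mul(48020, Pow(Add(Add(16512, 19910), -1509), -1)) = Mul(48020, Pow(Add(36422, -1509), -1)) = Mul(48020, Pow(34913, -1)) = Mul(48020, Rational(1, 34913)) = Rational(48020, 34913)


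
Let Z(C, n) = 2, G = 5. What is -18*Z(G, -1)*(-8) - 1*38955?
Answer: -38667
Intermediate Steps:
-18*Z(G, -1)*(-8) - 1*38955 = -18*2*(-8) - 1*38955 = -36*(-8) - 38955 = 288 - 38955 = -38667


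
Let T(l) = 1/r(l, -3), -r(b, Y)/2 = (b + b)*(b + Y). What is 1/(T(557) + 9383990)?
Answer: 1234312/11582771464879 ≈ 1.0656e-7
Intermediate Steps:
r(b, Y) = -4*b*(Y + b) (r(b, Y) = -2*(b + b)*(b + Y) = -2*2*b*(Y + b) = -4*b*(Y + b))
T(l) = -1/(4*l*(-3 + l)) (T(l) = 1/(-4*l*(-3 + l)) = -1/(4*l*(-3 + l)))
1/(T(557) + 9383990) = 1/(-¼/(557*(-3 + 557)) + 9383990) = 1/(-¼*1/557/554 + 9383990) = 1/(-¼*1/557*1/554 + 9383990) = 1/(-1/1234312 + 9383990) = 1/(11582771464879/1234312) = 1234312/11582771464879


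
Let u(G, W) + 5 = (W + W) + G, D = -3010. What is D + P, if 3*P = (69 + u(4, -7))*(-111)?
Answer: -5008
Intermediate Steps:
u(G, W) = -5 + G + 2*W (u(G, W) = -5 + ((W + W) + G) = -5 + (2*W + G) = -5 + (G + 2*W) = -5 + G + 2*W)
P = -1998 (P = ((69 + (-5 + 4 + 2*(-7)))*(-111))/3 = ((69 + (-5 + 4 - 14))*(-111))/3 = ((69 - 15)*(-111))/3 = (54*(-111))/3 = (⅓)*(-5994) = -1998)
D + P = -3010 - 1998 = -5008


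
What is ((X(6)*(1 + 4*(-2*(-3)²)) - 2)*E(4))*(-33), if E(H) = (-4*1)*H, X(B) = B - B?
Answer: -1056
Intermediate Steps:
X(B) = 0
E(H) = -4*H
((X(6)*(1 + 4*(-2*(-3)²)) - 2)*E(4))*(-33) = ((0*(1 + 4*(-2*(-3)²)) - 2)*(-4*4))*(-33) = ((0*(1 + 4*(-2*9)) - 2)*(-16))*(-33) = ((0*(1 + 4*(-18)) - 2)*(-16))*(-33) = ((0*(1 - 72) - 2)*(-16))*(-33) = ((0*(-71) - 2)*(-16))*(-33) = ((0 - 2)*(-16))*(-33) = -2*(-16)*(-33) = 32*(-33) = -1056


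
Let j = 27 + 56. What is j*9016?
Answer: 748328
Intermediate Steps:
j = 83
j*9016 = 83*9016 = 748328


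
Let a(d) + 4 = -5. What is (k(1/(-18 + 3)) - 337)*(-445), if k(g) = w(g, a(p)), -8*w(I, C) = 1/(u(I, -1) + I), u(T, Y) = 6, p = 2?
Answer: 1199795/8 ≈ 1.4997e+5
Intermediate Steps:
a(d) = -9 (a(d) = -4 - 5 = -9)
w(I, C) = -1/(8*(6 + I))
k(g) = -1/(48 + 8*g)
(k(1/(-18 + 3)) - 337)*(-445) = (-1/(48 + 8/(-18 + 3)) - 337)*(-445) = (-1/(48 + 8/(-15)) - 337)*(-445) = (-1/(48 + 8*(-1/15)) - 337)*(-445) = (-1/(48 - 8/15) - 337)*(-445) = (-1/712/15 - 337)*(-445) = (-1*15/712 - 337)*(-445) = (-15/712 - 337)*(-445) = -239959/712*(-445) = 1199795/8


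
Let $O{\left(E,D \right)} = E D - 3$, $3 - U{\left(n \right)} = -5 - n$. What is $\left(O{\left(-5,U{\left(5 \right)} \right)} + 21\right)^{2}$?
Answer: $2209$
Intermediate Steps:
$U{\left(n \right)} = 8 + n$ ($U{\left(n \right)} = 3 - \left(-5 - n\right) = 3 + \left(5 + n\right) = 8 + n$)
$O{\left(E,D \right)} = -3 + D E$ ($O{\left(E,D \right)} = D E - 3 = -3 + D E$)
$\left(O{\left(-5,U{\left(5 \right)} \right)} + 21\right)^{2} = \left(\left(-3 + \left(8 + 5\right) \left(-5\right)\right) + 21\right)^{2} = \left(\left(-3 + 13 \left(-5\right)\right) + 21\right)^{2} = \left(\left(-3 - 65\right) + 21\right)^{2} = \left(-68 + 21\right)^{2} = \left(-47\right)^{2} = 2209$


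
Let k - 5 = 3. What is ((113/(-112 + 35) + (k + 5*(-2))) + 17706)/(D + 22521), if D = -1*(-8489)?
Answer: 272619/477554 ≈ 0.57087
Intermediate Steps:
k = 8 (k = 5 + 3 = 8)
D = 8489
((113/(-112 + 35) + (k + 5*(-2))) + 17706)/(D + 22521) = ((113/(-112 + 35) + (8 + 5*(-2))) + 17706)/(8489 + 22521) = ((113/(-77) + (8 - 10)) + 17706)/31010 = ((-1/77*113 - 2) + 17706)*(1/31010) = ((-113/77 - 2) + 17706)*(1/31010) = (-267/77 + 17706)*(1/31010) = (1363095/77)*(1/31010) = 272619/477554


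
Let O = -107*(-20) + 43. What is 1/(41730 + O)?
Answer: 1/43913 ≈ 2.2772e-5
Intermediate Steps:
O = 2183 (O = 2140 + 43 = 2183)
1/(41730 + O) = 1/(41730 + 2183) = 1/43913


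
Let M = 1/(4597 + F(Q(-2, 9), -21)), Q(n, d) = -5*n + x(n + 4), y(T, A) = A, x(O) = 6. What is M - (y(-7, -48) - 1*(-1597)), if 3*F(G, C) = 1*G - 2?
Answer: -21383942/13805 ≈ -1549.0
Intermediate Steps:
Q(n, d) = 6 - 5*n (Q(n, d) = -5*n + 6 = 6 - 5*n)
F(G, C) = -⅔ + G/3 (F(G, C) = (1*G - 2)/3 = (G - 2)/3 = (-2 + G)/3 = -⅔ + G/3)
M = 3/13805 (M = 1/(4597 + (-⅔ + (6 - 5*(-2))/3)) = 1/(4597 + (-⅔ + (6 + 10)/3)) = 1/(4597 + (-⅔ + (⅓)*16)) = 1/(4597 + (-⅔ + 16/3)) = 1/(4597 + 14/3) = 1/(13805/3) = 3/13805 ≈ 0.00021731)
M - (y(-7, -48) - 1*(-1597)) = 3/13805 - (-48 - 1*(-1597)) = 3/13805 - (-48 + 1597) = 3/13805 - 1*1549 = 3/13805 - 1549 = -21383942/13805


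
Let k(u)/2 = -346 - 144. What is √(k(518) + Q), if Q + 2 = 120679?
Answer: √119697 ≈ 345.97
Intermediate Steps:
k(u) = -980 (k(u) = 2*(-346 - 144) = 2*(-490) = -980)
Q = 120677 (Q = -2 + 120679 = 120677)
√(k(518) + Q) = √(-980 + 120677) = √119697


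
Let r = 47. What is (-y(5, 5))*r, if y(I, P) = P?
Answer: -235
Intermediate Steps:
(-y(5, 5))*r = -1*5*47 = -5*47 = -235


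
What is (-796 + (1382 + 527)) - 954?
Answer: 159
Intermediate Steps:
(-796 + (1382 + 527)) - 954 = (-796 + 1909) - 954 = 1113 - 954 = 159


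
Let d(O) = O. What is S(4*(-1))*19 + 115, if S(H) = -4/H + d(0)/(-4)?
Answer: 134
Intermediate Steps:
S(H) = -4/H (S(H) = -4/H + 0/(-4) = -4/H + 0*(-¼) = -4/H + 0 = -4/H)
S(4*(-1))*19 + 115 = -4/(4*(-1))*19 + 115 = -4/(-4)*19 + 115 = -4*(-¼)*19 + 115 = 1*19 + 115 = 19 + 115 = 134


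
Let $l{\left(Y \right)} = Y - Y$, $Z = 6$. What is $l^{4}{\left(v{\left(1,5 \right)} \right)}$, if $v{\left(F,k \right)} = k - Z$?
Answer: $0$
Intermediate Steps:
$v{\left(F,k \right)} = -6 + k$ ($v{\left(F,k \right)} = k - 6 = -6 + k$)
$l{\left(Y \right)} = 0$
$l^{4}{\left(v{\left(1,5 \right)} \right)} = 0^{4} = 0$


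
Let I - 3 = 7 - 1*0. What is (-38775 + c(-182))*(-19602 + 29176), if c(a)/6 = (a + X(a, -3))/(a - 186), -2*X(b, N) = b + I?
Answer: -8537987886/23 ≈ -3.7122e+8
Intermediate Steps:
I = 10 (I = 3 + (7 - 1*0) = 3 + (7 + 0) = 3 + 7 = 10)
X(b, N) = -5 - b/2 (X(b, N) = -(b + 10)/2 = -(10 + b)/2 = -5 - b/2)
c(a) = 6*(-5 + a/2)/(-186 + a) (c(a) = 6*((a + (-5 - a/2))/(a - 186)) = 6*((-5 + a/2)/(-186 + a)) = 6*(-5 + a/2)/(-186 + a))
(-38775 + c(-182))*(-19602 + 29176) = (-38775 + 3*(-10 - 182)/(-186 - 182))*(-19602 + 29176) = (-38775 + 3*(-192)/(-368))*9574 = (-38775 + 3*(-1/368)*(-192))*9574 = (-38775 + 36/23)*9574 = -891789/23*9574 = -8537987886/23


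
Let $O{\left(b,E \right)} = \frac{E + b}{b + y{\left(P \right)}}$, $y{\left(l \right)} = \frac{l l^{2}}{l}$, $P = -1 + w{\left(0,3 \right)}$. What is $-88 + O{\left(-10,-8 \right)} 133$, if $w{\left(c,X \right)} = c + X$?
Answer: $311$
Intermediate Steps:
$w{\left(c,X \right)} = X + c$
$P = 2$ ($P = -1 + \left(3 + 0\right) = -1 + 3 = 2$)
$y{\left(l \right)} = l^{2}$ ($y{\left(l \right)} = \frac{l^{3}}{l} = l^{2}$)
$O{\left(b,E \right)} = \frac{E + b}{4 + b}$ ($O{\left(b,E \right)} = \frac{E + b}{b + 2^{2}} = \frac{E + b}{b + 4} = \frac{E + b}{4 + b}$)
$-88 + O{\left(-10,-8 \right)} 133 = -88 + \frac{-8 - 10}{4 - 10} \cdot 133 = -88 + \frac{1}{-6} \left(-18\right) 133 = -88 + \left(- \frac{1}{6}\right) \left(-18\right) 133 = -88 + 3 \cdot 133 = -88 + 399 = 311$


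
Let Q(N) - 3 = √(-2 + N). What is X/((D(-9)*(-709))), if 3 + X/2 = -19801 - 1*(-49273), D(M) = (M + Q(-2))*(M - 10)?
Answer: -4653/7090 - 1551*I/7090 ≈ -0.65628 - 0.21876*I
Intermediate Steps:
Q(N) = 3 + √(-2 + N)
D(M) = (-10 + M)*(3 + M + 2*I) (D(M) = (M + (3 + √(-2 - 2)))*(M - 10) = (M + (3 + √(-4)))*(-10 + M) = (M + (3 + 2*I))*(-10 + M) = (3 + M + 2*I)*(-10 + M) = (-10 + M)*(3 + M + 2*I))
X = 58938 (X = -6 + 2*(-19801 - 1*(-49273)) = -6 + 2*(-19801 + 49273) = -6 + 2*29472 = -6 + 58944 = 58938)
X/((D(-9)*(-709))) = 58938/(((-30 + (-9)² - 20*I - 9*(-7 + 2*I))*(-709))) = 58938/(((-30 + 81 - 20*I + (63 - 18*I))*(-709))) = 58938/(((114 - 38*I)*(-709))) = 58938/(-80826 + 26942*I) = 58938*((-80826 - 26942*I)/7258713640) = 1551*(-80826 - 26942*I)/191018780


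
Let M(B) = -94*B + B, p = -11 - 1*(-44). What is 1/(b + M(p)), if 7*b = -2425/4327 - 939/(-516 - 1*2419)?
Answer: -88898215/272831676157 ≈ -0.00032584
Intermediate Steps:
b = -3054322/88898215 (b = (-2425/4327 - 939/(-516 - 1*2419))/7 = (-2425*1/4327 - 939/(-516 - 2419))/7 = (-2425/4327 - 939/(-2935))/7 = (-2425/4327 - 939*(-1/2935))/7 = (-2425/4327 + 939/2935)/7 = (⅐)*(-3054322/12699745) = -3054322/88898215 ≈ -0.034357)
p = 33 (p = -11 + 44 = 33)
M(B) = -93*B
1/(b + M(p)) = 1/(-3054322/88898215 - 93*33) = 1/(-3054322/88898215 - 3069) = 1/(-272831676157/88898215) = -88898215/272831676157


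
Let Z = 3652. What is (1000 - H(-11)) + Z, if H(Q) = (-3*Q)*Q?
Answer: 5015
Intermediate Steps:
H(Q) = -3*Q**2
(1000 - H(-11)) + Z = (1000 - (-3)*(-11)**2) + 3652 = (1000 - (-3)*121) + 3652 = (1000 - 1*(-363)) + 3652 = (1000 + 363) + 3652 = 1363 + 3652 = 5015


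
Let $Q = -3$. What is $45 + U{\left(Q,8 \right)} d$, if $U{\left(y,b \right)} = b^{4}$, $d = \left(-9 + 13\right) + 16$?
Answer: $81965$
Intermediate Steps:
$d = 20$ ($d = 4 + 16 = 20$)
$45 + U{\left(Q,8 \right)} d = 45 + 8^{4} \cdot 20 = 45 + 4096 \cdot 20 = 45 + 81920 = 81965$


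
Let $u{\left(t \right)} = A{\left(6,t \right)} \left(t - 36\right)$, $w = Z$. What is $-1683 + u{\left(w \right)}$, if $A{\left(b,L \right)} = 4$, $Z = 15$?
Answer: $-1767$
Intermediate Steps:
$w = 15$
$u{\left(t \right)} = -144 + 4 t$ ($u{\left(t \right)} = 4 \left(t - 36\right) = 4 \left(-36 + t\right) = -144 + 4 t$)
$-1683 + u{\left(w \right)} = -1683 + \left(-144 + 4 \cdot 15\right) = -1683 + \left(-144 + 60\right) = -1683 - 84 = -1767$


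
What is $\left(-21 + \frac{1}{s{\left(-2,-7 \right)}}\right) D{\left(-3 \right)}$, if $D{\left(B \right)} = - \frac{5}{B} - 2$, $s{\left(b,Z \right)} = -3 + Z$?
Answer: $\frac{211}{30} \approx 7.0333$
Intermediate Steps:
$D{\left(B \right)} = -2 - \frac{5}{B}$
$\left(-21 + \frac{1}{s{\left(-2,-7 \right)}}\right) D{\left(-3 \right)} = \left(-21 + \frac{1}{-3 - 7}\right) \left(-2 - \frac{5}{-3}\right) = \left(-21 + \frac{1}{-10}\right) \left(-2 - - \frac{5}{3}\right) = \left(-21 - \frac{1}{10}\right) \left(-2 + \frac{5}{3}\right) = \left(- \frac{211}{10}\right) \left(- \frac{1}{3}\right) = \frac{211}{30}$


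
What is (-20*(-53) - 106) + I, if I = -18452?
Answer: -17498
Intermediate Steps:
(-20*(-53) - 106) + I = (-20*(-53) - 106) - 18452 = (1060 - 106) - 18452 = 954 - 18452 = -17498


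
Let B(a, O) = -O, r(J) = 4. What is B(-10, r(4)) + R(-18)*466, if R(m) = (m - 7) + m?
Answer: -20042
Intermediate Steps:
R(m) = -7 + 2*m (R(m) = (-7 + m) + m = -7 + 2*m)
B(-10, r(4)) + R(-18)*466 = -1*4 + (-7 + 2*(-18))*466 = -4 + (-7 - 36)*466 = -4 - 43*466 = -4 - 20038 = -20042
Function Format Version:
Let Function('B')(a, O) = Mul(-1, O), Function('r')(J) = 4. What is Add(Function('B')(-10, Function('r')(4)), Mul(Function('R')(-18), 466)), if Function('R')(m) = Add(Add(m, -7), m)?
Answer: -20042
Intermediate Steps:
Function('R')(m) = Add(-7, Mul(2, m)) (Function('R')(m) = Add(Add(-7, m), m) = Add(-7, Mul(2, m)))
Add(Function('B')(-10, Function('r')(4)), Mul(Function('R')(-18), 466)) = Add(Mul(-1, 4), Mul(Add(-7, Mul(2, -18)), 466)) = Add(-4, Mul(Add(-7, -36), 466)) = Add(-4, Mul(-43, 466)) = Add(-4, -20038) = -20042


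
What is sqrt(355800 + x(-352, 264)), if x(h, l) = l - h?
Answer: 8*sqrt(5569) ≈ 597.01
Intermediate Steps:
sqrt(355800 + x(-352, 264)) = sqrt(355800 + (264 - 1*(-352))) = sqrt(355800 + (264 + 352)) = sqrt(355800 + 616) = sqrt(356416) = 8*sqrt(5569)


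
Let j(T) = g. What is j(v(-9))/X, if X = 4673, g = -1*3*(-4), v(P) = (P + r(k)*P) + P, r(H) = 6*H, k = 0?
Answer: 12/4673 ≈ 0.0025679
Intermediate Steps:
v(P) = 2*P (v(P) = (P + (6*0)*P) + P = (P + 0*P) + P = (P + 0) + P = P + P = 2*P)
g = 12 (g = -3*(-4) = 12)
j(T) = 12
j(v(-9))/X = 12/4673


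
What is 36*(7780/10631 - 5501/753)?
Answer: -631473492/2668381 ≈ -236.65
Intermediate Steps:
36*(7780/10631 - 5501/753) = 36*(-52622791/8005143) = -631473492/2668381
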